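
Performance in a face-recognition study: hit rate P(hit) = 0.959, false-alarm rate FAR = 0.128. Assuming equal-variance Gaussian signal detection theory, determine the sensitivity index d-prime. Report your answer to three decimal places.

z(H) = z(0.959) = 1.7392
z(FA) = z(0.128) = -1.1359
d' = z(H) − z(FA) = 1.7392 − (-1.1359) = 2.8751

d-prime = 2.875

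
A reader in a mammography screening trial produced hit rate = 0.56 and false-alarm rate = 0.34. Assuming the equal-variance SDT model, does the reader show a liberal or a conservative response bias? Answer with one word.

conservative

z(H) = 0.151, z(FA) = -0.412
c = −½·(z(H) + z(FA)) = 0.1305
c > 0 → conservative criterion (biased toward responding “no”).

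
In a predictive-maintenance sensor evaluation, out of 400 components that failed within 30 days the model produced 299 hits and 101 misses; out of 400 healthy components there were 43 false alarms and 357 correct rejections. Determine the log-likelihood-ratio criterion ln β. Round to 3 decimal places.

ln β = 0.547

H = 299/400 = 0.7475
FA = 43/400 = 0.1075
z(H) = z(0.7475) = 0.6666
z(FA) = z(0.1075) = -1.2399
ln β = −½·[z(H)² − z(FA)²] = −0.5 × (0.4444 − 1.5374) = 0.5465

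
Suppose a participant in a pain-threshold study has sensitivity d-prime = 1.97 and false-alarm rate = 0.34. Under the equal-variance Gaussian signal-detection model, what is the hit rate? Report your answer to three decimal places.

z(false-alarm rate) = z(0.34) = -0.4125
z(H) = z(FA) + d' = -0.4125 + 1.97 = 1.5575
hit rate = Φ(1.5575) = 0.9403

hit rate = 0.940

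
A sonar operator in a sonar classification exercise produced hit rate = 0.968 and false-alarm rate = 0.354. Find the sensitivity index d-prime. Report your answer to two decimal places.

Φ⁻¹(H) = Φ⁻¹(0.968) = 1.852
Φ⁻¹(FA) = Φ⁻¹(0.354) = -0.375
d' = z(H) − z(FA) = 1.852 − (-0.375) = 2.227

d-prime = 2.23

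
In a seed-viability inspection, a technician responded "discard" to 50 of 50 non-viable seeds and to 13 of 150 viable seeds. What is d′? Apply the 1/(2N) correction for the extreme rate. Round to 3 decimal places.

d′ = 3.688

The hit rate is 50/50 = 1, so apply the 1/(2N) correction: H → 1 − 1/(2·50) = 0.99000.
z(H) = z(0.99000) = 2.3263
z(FA) = z(0.08667) = -1.3615
d' = 2.3263 − (-1.3615) = 3.6878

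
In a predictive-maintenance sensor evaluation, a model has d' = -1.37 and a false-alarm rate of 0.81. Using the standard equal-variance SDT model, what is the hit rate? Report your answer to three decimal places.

hit rate = 0.311

z(false-alarm rate) = z(0.81) = 0.8779
z(H) = z(FA) + d' = 0.8779 + (-1.37) = -0.4921
hit rate = Φ(-0.4921) = 0.3113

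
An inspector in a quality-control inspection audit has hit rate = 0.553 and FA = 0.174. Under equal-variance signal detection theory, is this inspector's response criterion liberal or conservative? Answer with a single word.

z(H) = 0.133, z(FA) = -0.938
c = −½·(z(H) + z(FA)) = 0.4025
c > 0 → conservative criterion (biased toward responding “no”).

conservative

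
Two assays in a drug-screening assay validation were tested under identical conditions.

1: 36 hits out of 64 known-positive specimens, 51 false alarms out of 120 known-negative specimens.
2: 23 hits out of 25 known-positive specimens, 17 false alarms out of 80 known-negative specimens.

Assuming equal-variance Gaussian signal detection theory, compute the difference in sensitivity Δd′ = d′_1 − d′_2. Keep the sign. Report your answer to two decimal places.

Δd′ = -1.86

1: z(0.5625) = 0.157, z(0.4250) = -0.189, d' = 0.346
2: z(0.9200) = 1.405, z(0.2125) = -0.798, d' = 2.203
Δd' = d'_1 − d'_2 = 0.346 − 2.203 = -1.857
2 has the higher sensitivity.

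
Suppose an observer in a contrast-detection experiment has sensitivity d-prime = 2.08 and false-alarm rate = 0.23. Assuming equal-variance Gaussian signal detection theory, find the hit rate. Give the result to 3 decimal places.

hit rate = 0.910

z(false-alarm rate) = z(0.23) = -0.7388
z(H) = z(FA) + d' = -0.7388 + 2.08 = 1.3412
hit rate = Φ(1.3412) = 0.9101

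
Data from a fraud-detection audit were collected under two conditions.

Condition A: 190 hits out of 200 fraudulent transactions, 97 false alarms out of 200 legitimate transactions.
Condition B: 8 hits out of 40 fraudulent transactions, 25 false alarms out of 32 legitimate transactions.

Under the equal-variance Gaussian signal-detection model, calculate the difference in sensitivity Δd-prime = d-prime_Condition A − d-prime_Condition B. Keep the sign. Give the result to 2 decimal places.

Δd-prime = 3.30

Condition A: z(0.9500) = 1.645, z(0.4850) = -0.038, d' = 1.683
Condition B: z(0.2000) = -0.842, z(0.7812) = 0.776, d' = -1.618
Δd' = d'_Condition A − d'_Condition B = 1.683 − (-1.618) = 3.301
Condition A has the higher sensitivity.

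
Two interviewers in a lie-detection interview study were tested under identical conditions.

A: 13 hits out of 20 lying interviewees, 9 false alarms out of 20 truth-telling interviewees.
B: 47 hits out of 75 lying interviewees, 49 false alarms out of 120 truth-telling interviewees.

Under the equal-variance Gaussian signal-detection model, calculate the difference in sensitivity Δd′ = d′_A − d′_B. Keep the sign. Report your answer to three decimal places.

Δd′ = -0.044

A: z(0.6500) = 0.3853, z(0.4500) = -0.1257, d' = 0.5110
B: z(0.6267) = 0.3231, z(0.4083) = -0.2319, d' = 0.5550
Δd' = d'_A − d'_B = 0.5110 − 0.5550 = -0.0440
B has the higher sensitivity.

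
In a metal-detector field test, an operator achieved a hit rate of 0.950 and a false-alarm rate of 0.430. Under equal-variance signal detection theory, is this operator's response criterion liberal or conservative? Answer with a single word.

liberal

z(H) = 1.645, z(FA) = -0.176
c = −½·(z(H) + z(FA)) = -0.7345
c < 0 → liberal criterion (biased toward responding “yes”).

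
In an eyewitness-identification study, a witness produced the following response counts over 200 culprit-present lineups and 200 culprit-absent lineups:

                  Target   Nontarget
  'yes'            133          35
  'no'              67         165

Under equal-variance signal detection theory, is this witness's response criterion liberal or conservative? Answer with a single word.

conservative

z(H) = 0.426, z(FA) = -0.935
c = −½·(z(H) + z(FA)) = 0.2545
c > 0 → conservative criterion (biased toward responding “no”).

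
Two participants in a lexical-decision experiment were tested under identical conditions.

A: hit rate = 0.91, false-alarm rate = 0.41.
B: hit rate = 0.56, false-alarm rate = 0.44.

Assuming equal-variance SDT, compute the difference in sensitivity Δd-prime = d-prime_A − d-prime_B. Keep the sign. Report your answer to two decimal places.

A: z(0.91) = 1.341, z(0.41) = -0.228, d' = 1.569
B: z(0.56) = 0.151, z(0.44) = -0.151, d' = 0.302
Δd' = d'_A − d'_B = 1.569 − 0.302 = 1.267
A has the higher sensitivity.

Δd-prime = 1.27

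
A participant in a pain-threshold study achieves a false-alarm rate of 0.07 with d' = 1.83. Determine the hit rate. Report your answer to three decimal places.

z(false-alarm rate) = z(0.07) = -1.4758
z(H) = z(FA) + d' = -1.4758 + 1.83 = 0.3542
hit rate = Φ(0.3542) = 0.6384

hit rate = 0.638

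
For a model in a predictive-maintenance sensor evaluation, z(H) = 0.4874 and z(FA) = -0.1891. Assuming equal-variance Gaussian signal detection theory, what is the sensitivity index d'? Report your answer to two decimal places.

d' = z(H) − z(FA) = 0.4874 − (-0.1891) = 0.6765

d' = 0.68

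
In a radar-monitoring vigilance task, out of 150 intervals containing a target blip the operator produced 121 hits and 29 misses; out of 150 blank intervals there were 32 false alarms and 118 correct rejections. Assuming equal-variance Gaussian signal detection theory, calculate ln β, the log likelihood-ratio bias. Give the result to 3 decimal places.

ln β = -0.059

H = 121/150 = 0.8067
FA = 32/150 = 0.2133
z(H) = z(0.8067) = 0.8658
z(FA) = z(0.2133) = -0.7950
ln β = −½·[z(H)² − z(FA)²] = −0.5 × (0.7496 − 0.6320) = -0.0588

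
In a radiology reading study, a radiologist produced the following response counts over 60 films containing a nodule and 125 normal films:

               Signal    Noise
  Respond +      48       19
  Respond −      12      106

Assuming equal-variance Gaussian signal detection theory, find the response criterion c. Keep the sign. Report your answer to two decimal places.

H = 48/60 = 0.8000
FA = 19/125 = 0.1520
z(H) = z(0.8000) = 0.8416
z(FA) = z(0.1520) = -1.0279
c = −½·[z(H) + z(FA)] = −0.5 × (0.8416 + (-1.0279)) = 0.09315
c > 0: the radiologist has a conservative response bias.

c = 0.09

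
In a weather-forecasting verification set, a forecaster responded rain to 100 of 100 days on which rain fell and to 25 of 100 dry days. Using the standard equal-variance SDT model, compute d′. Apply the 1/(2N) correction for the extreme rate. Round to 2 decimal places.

d′ = 3.25

The hit rate is 100/100 = 1, so apply the 1/(2N) correction: H → 1 − 1/(2·100) = 0.99500.
z(H) = z(0.99500) = 2.576
z(FA) = z(0.25000) = -0.674
d' = 2.576 − (-0.674) = 3.250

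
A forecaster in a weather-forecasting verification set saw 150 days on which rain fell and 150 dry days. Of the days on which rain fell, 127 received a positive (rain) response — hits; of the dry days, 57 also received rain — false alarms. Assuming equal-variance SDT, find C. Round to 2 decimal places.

H = 127/150 = 0.8467
FA = 57/150 = 0.3800
z(0.8467) = 1.022, z(0.3800) = -0.305
c = −½·[z(H) + z(FA)] = −0.5 × (1.022 + (-0.305)) = -0.3585
c < 0: the forecaster has a liberal response bias.

C = -0.36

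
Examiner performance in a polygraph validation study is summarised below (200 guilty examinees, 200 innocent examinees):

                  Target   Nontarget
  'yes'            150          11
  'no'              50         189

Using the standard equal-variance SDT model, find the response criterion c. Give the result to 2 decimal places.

H = 150/200 = 0.7500
FA = 11/200 = 0.0550
z(H) = 0.6745
z(FA) = -1.5982
c = −½·[z(H) + z(FA)] = −0.5 × (0.6745 + (-1.5982)) = 0.46185

c = 0.46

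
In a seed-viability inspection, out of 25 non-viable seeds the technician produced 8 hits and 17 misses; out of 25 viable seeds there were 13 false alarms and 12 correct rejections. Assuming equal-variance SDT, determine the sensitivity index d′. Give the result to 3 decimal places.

d′ = -0.518

H = 8/25 = 0.3200
FA = 13/25 = 0.5200
Φ⁻¹(H) = -0.4677
Φ⁻¹(FA) = 0.0502
d' = z(H) − z(FA) = -0.4677 − 0.0502 = -0.5179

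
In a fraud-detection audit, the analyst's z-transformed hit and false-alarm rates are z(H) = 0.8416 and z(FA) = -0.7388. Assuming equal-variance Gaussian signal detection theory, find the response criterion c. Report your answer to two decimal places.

c = −½·[z(H) + z(FA)] = −½·(0.8416 + (-0.7388)) = -0.0514

c = -0.05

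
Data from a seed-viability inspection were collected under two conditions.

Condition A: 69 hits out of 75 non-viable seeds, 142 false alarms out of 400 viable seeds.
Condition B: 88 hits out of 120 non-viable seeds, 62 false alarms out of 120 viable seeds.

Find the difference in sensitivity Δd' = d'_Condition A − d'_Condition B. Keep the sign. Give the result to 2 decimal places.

Condition A: z(0.9200) = 1.405, z(0.3550) = -0.372, d' = 1.777
Condition B: z(0.7333) = 0.623, z(0.5167) = 0.042, d' = 0.581
Δd' = d'_Condition A − d'_Condition B = 1.777 − 0.581 = 1.196
Condition A has the higher sensitivity.

Δd' = 1.20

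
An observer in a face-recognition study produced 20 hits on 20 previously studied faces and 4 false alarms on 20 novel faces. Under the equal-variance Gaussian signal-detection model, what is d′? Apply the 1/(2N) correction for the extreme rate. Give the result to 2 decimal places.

The hit rate is 20/20 = 1, so apply the 1/(2N) correction: H → 1 − 1/(2·20) = 0.97500.
z(H) = z(0.97500) = 1.960
z(FA) = z(0.20000) = -0.842
d' = 1.960 − (-0.842) = 2.802

d′ = 2.80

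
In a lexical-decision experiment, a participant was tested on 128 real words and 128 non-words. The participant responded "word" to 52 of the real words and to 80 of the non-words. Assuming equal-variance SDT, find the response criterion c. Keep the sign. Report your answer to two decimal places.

c = -0.04

H = 52/128 = 0.4062
FA = 80/128 = 0.6250
Φ⁻¹(H) = Φ⁻¹(0.4062) = -0.2373
Φ⁻¹(FA) = Φ⁻¹(0.6250) = 0.3186
c = −½·[z(H) + z(FA)] = −0.5 × (-0.2373 + 0.3186) = -0.04065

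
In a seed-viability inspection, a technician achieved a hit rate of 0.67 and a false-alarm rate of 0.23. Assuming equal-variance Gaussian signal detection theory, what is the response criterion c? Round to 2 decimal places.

c = 0.15

Φ⁻¹(H) = 0.440
Φ⁻¹(FA) = -0.739
c = −½·[z(H) + z(FA)] = −0.5 × (0.440 + (-0.739)) = 0.1495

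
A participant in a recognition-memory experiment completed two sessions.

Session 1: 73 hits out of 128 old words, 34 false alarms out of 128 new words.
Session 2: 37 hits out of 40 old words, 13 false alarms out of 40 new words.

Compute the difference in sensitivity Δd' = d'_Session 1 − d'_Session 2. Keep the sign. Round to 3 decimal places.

Δd' = -1.090

Session 1: z(0.5703) = 0.1771, z(0.2656) = -0.6262, d' = 0.8033
Session 2: z(0.9250) = 1.4395, z(0.3250) = -0.4538, d' = 1.8933
Δd' = d'_Session 1 − d'_Session 2 = 0.8033 − 1.8933 = -1.0900
Session 2 has the higher sensitivity.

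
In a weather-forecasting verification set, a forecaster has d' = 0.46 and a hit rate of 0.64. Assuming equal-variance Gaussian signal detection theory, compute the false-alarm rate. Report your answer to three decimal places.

z(hit rate) = z(0.64) = 0.3585
z(FA) = z(H) − d' = 0.3585 − 0.46 = -0.1015
false-alarm rate = Φ(-0.1015) = 0.4596

false-alarm rate = 0.460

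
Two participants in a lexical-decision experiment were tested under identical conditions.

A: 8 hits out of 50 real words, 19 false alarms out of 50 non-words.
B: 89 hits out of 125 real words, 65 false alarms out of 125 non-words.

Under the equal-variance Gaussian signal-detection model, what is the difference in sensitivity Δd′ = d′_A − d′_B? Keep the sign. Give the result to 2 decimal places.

A: z(0.1600) = -0.994, z(0.3800) = -0.305, d' = -0.689
B: z(0.7120) = 0.559, z(0.5200) = 0.050, d' = 0.509
Δd' = d'_A − d'_B = -0.689 − 0.509 = -1.198
B has the higher sensitivity.

Δd′ = -1.20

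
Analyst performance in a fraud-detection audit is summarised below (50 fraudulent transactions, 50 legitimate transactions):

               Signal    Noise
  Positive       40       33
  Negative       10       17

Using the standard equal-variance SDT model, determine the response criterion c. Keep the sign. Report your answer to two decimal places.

c = -0.63

H = 40/50 = 0.8000
FA = 33/50 = 0.6600
z(H) = z(0.8000) = 0.842
z(FA) = z(0.6600) = 0.412
c = −½·[z(H) + z(FA)] = −0.5 × (0.842 + 0.412) = -0.627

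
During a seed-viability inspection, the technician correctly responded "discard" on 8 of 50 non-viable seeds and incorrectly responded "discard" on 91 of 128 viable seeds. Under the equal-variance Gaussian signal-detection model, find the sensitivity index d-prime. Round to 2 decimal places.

H = 8/50 = 0.1600
FA = 91/128 = 0.7109
z(H) = -0.994
z(FA) = 0.556
d' = z(H) − z(FA) = -0.994 − 0.556 = -1.550

d-prime = -1.55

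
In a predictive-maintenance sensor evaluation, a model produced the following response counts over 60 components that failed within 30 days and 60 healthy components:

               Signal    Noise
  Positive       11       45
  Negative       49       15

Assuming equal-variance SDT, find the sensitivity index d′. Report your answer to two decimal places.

d′ = -1.58

H = 11/60 = 0.1833
FA = 45/60 = 0.7500
z(H) = z(0.1833) = -0.903
z(FA) = z(0.7500) = 0.674
d' = z(H) − z(FA) = -0.903 − 0.674 = -1.577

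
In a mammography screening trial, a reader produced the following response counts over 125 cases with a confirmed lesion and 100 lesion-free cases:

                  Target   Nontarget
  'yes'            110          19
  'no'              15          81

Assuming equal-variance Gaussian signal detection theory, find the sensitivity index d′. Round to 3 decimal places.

d′ = 2.053

H = 110/125 = 0.8800
FA = 19/100 = 0.1900
Φ⁻¹(H) = Φ⁻¹(0.8800) = 1.1750
Φ⁻¹(FA) = Φ⁻¹(0.1900) = -0.8779
d' = z(H) − z(FA) = 1.1750 − (-0.8779) = 2.0529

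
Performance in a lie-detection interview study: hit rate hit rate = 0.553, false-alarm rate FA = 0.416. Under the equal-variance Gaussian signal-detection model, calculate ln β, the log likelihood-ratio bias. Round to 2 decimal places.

z(H) = z(0.553) = 0.133
z(FA) = z(0.416) = -0.212
ln β = −½·[z(H)² − z(FA)²] = −0.5 × (0.018 − 0.045) = 0.0135

ln β = 0.01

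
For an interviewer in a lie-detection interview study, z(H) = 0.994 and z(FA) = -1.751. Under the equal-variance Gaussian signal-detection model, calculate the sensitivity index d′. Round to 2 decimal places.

d′ = 2.75

d' = z(H) − z(FA) = 0.994 − (-1.751) = 2.745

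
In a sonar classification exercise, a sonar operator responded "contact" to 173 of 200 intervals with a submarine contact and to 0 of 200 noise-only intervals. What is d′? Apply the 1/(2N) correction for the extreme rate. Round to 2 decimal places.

The false-alarm rate is 0/200 = 0, so apply the 1/(2N) correction: FA → 1/(2·200) = 0.00250.
z(H) = z(0.86500) = 1.103
z(FA) = z(0.00250) = -2.807
d' = 1.103 − (-2.807) = 3.910

d′ = 3.91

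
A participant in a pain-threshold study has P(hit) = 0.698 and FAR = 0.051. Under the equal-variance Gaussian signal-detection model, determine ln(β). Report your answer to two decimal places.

z(0.698) = 0.519, z(0.051) = -1.635
ln β = −½·[z(H)² − z(FA)²] = −0.5 × (0.269 − 2.673) = 1.202

ln β = 1.20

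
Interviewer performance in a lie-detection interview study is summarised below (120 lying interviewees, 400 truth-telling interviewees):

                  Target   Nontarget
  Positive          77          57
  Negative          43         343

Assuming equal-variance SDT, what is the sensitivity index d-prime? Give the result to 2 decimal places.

d-prime = 1.43

H = 77/120 = 0.6417
FA = 57/400 = 0.1425
z(H) = 0.363
z(FA) = -1.069
d' = z(H) − z(FA) = 0.363 − (-1.069) = 1.432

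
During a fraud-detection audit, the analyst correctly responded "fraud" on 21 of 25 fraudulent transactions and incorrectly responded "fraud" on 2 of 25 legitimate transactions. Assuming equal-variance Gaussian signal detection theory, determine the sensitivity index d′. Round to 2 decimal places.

d′ = 2.40

H = 21/25 = 0.8400
FA = 2/25 = 0.0800
z(H) = 0.9945
z(FA) = -1.4051
d' = z(H) − z(FA) = 0.9945 − (-1.4051) = 2.3996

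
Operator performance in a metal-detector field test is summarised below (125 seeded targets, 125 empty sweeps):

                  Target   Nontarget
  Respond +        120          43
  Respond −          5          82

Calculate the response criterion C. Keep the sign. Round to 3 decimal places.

C = -0.675

H = 120/125 = 0.9600
FA = 43/125 = 0.3440
Φ⁻¹(H) = Φ⁻¹(0.9600) = 1.7507
Φ⁻¹(FA) = Φ⁻¹(0.3440) = -0.4016
c = −½·[z(H) + z(FA)] = −0.5 × (1.7507 + (-0.4016)) = -0.67455
c < 0: the operator has a liberal response bias.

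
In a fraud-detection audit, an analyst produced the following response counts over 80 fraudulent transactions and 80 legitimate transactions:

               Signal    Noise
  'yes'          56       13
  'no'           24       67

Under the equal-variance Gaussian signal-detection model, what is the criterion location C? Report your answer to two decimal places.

H = 56/80 = 0.7000
FA = 13/80 = 0.1625
Φ⁻¹(H) = 0.524
Φ⁻¹(FA) = -0.984
c = −½·[z(H) + z(FA)] = −0.5 × (0.524 + (-0.984)) = 0.230

C = 0.23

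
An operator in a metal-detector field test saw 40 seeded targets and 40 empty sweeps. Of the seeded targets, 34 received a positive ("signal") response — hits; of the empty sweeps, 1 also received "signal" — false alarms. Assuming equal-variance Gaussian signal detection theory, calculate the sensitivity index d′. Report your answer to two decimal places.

H = 34/40 = 0.8500
FA = 1/40 = 0.0250
z(H) = 1.036
z(FA) = -1.960
d' = z(H) − z(FA) = 1.036 − (-1.960) = 2.996

d′ = 3.00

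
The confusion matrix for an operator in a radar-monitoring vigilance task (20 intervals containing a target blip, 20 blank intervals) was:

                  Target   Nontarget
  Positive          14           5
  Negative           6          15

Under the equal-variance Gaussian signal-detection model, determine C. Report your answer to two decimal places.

H = 14/20 = 0.7000
FA = 5/20 = 0.2500
Φ⁻¹(H) = 0.524
Φ⁻¹(FA) = -0.674
c = −½·[z(H) + z(FA)] = −0.5 × (0.524 + (-0.674)) = 0.075
c > 0: the operator has a conservative response bias.

C = 0.08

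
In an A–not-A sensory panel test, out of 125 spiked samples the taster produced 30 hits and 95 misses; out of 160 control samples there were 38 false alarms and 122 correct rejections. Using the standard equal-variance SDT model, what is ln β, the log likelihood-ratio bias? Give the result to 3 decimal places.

ln β = 0.006

H = 30/125 = 0.2400
FA = 38/160 = 0.2375
z(H) = -0.7063
z(FA) = -0.7144
ln β = −½·[z(H)² − z(FA)²] = −0.5 × (0.4989 − 0.5104) = 0.00575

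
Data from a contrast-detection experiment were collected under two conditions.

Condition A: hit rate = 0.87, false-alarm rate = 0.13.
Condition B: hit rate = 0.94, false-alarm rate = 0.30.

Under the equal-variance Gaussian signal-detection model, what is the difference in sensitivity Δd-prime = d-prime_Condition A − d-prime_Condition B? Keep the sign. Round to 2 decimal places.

Condition A: z(0.87) = 1.126, z(0.13) = -1.126, d' = 2.252
Condition B: z(0.94) = 1.555, z(0.30) = -0.524, d' = 2.079
Δd' = d'_Condition A − d'_Condition B = 2.252 − 2.079 = 0.173
Condition A has the higher sensitivity.

Δd-prime = 0.17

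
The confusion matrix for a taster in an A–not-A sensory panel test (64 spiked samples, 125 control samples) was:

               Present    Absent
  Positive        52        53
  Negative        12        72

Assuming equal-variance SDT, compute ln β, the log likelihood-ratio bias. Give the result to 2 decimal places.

ln β = -0.38

H = 52/64 = 0.8125
FA = 53/125 = 0.4240
z(0.8125) = 0.887, z(0.4240) = -0.192
ln β = −½·[z(H)² − z(FA)²] = −0.5 × (0.787 − 0.037) = -0.375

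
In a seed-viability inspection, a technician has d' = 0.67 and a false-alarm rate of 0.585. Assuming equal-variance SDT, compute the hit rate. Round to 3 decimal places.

hit rate = 0.812

z(false-alarm rate) = z(0.585) = 0.2147
z(H) = z(FA) + d' = 0.2147 + 0.67 = 0.8847
hit rate = Φ(0.8847) = 0.8118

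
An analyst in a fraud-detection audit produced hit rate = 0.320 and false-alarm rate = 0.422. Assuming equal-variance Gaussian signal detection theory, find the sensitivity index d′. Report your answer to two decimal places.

z(0.320) = -0.468, z(0.422) = -0.197
d' = z(H) − z(FA) = -0.468 − (-0.197) = -0.271

d′ = -0.27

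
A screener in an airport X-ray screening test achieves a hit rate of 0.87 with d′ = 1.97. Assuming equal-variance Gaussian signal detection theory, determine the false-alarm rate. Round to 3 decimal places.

false-alarm rate = 0.199

z(hit rate) = z(0.87) = 1.1264
z(FA) = z(H) − d' = 1.1264 − 1.97 = -0.8436
false-alarm rate = Φ(-0.8436) = 0.1994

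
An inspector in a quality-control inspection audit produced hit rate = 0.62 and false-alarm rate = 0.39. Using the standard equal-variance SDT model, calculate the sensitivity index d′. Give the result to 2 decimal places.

z(0.62) = 0.3055, z(0.39) = -0.2793
d' = z(H) − z(FA) = 0.3055 − (-0.2793) = 0.5848

d′ = 0.58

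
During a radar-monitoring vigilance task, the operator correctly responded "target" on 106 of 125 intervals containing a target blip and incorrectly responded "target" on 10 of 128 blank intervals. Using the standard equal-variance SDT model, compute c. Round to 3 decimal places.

H = 106/125 = 0.8480
FA = 10/128 = 0.0781
z(H) = 1.0279
z(FA) = -1.4180
c = −½·[z(H) + z(FA)] = −0.5 × (1.0279 + (-1.4180)) = 0.19505
c > 0: the operator has a conservative response bias.

c = 0.195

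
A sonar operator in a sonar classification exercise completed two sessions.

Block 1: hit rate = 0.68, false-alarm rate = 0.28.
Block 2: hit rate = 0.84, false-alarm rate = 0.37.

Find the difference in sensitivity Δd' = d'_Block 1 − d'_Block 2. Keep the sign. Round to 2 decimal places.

Block 1: z(0.68) = 0.468, z(0.28) = -0.583, d' = 1.051
Block 2: z(0.84) = 0.994, z(0.37) = -0.332, d' = 1.326
Δd' = d'_Block 1 − d'_Block 2 = 1.051 − 1.326 = -0.275
Block 2 has the higher sensitivity.

Δd' = -0.28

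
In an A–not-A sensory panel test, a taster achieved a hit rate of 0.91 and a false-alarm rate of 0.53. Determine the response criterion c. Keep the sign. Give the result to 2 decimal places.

Φ⁻¹(0.91) = 1.3408, Φ⁻¹(0.53) = 0.0753
c = −½·[z(H) + z(FA)] = −0.5 × (1.3408 + 0.0753) = -0.70805
c < 0: the taster has a liberal response bias.

c = -0.71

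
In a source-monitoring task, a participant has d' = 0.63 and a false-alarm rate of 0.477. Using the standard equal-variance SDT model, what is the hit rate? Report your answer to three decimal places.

hit rate = 0.716

z(false-alarm rate) = z(0.477) = -0.0577
z(H) = z(FA) + d' = -0.0577 + 0.63 = 0.5723
hit rate = Φ(0.5723) = 0.7164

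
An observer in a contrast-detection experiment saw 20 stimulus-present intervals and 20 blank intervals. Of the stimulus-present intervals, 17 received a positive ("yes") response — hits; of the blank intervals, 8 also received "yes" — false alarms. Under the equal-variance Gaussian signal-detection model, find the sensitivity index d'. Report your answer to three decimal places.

H = 17/20 = 0.8500
FA = 8/20 = 0.4000
z(H) = 1.0364
z(FA) = -0.2533
d' = z(H) − z(FA) = 1.0364 − (-0.2533) = 1.2897

d' = 1.290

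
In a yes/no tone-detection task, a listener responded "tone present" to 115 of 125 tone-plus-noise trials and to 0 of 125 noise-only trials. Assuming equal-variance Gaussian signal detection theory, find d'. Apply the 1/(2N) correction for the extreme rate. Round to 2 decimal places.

The false-alarm rate is 0/125 = 0, so apply the 1/(2N) correction: FA → 1/(2·125) = 0.00400.
z(H) = z(0.92000) = 1.405
z(FA) = z(0.00400) = -2.652
d' = 1.405 − (-2.652) = 4.057

d' = 4.06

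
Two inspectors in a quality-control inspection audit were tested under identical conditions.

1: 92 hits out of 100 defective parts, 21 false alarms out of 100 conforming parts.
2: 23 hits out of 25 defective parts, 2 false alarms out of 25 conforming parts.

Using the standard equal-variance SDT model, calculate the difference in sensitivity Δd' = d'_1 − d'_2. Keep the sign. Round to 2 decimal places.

Δd' = -0.60

1: z(0.9200) = 1.405, z(0.2100) = -0.806, d' = 2.211
2: z(0.9200) = 1.405, z(0.0800) = -1.405, d' = 2.810
Δd' = d'_1 − d'_2 = 2.211 − 2.810 = -0.599
2 has the higher sensitivity.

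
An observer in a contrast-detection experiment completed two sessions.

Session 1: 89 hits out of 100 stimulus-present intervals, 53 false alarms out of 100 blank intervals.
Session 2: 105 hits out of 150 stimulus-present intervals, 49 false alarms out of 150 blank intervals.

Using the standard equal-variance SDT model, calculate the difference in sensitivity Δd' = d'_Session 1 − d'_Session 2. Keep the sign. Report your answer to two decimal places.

Session 1: z(0.8900) = 1.227, z(0.5300) = 0.075, d' = 1.152
Session 2: z(0.7000) = 0.524, z(0.3267) = -0.449, d' = 0.973
Δd' = d'_Session 1 − d'_Session 2 = 1.152 − 0.973 = 0.179
Session 1 has the higher sensitivity.

Δd' = 0.18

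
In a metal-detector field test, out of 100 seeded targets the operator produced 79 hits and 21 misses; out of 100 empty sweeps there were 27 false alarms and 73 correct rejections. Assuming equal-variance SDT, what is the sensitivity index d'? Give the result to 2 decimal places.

d' = 1.42

H = 79/100 = 0.7900
FA = 27/100 = 0.2700
Φ⁻¹(H) = 0.806
Φ⁻¹(FA) = -0.613
d' = z(H) − z(FA) = 0.806 − (-0.613) = 1.419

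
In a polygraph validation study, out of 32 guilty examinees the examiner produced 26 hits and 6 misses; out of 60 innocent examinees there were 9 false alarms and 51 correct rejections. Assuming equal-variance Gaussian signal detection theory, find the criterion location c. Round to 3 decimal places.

c = 0.075

H = 26/32 = 0.8125
FA = 9/60 = 0.1500
z(H) = z(0.8125) = 0.8871
z(FA) = z(0.1500) = -1.0364
c = −½·[z(H) + z(FA)] = −0.5 × (0.8871 + (-1.0364)) = 0.07465
c > 0: the examiner has a conservative response bias.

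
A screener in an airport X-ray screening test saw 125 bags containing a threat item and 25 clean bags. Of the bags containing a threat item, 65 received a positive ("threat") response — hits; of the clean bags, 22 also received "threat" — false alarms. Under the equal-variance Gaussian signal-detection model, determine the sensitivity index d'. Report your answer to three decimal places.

H = 65/125 = 0.5200
FA = 22/25 = 0.8800
z(H) = 0.0502
z(FA) = 1.1750
d' = z(H) − z(FA) = 0.0502 − 1.1750 = -1.1248

d' = -1.125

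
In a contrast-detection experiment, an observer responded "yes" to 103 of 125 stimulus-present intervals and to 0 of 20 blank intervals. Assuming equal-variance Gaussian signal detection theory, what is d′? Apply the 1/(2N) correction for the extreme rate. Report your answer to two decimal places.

The false-alarm rate is 0/20 = 0, so apply the 1/(2N) correction: FA → 1/(2·20) = 0.02500.
z(H) = z(0.82400) = 0.931
z(FA) = z(0.02500) = -1.960
d' = 0.931 − (-1.960) = 2.891

d′ = 2.89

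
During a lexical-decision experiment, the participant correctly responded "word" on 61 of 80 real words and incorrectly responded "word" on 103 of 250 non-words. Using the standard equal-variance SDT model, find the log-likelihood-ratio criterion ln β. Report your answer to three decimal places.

H = 61/80 = 0.7625
FA = 103/250 = 0.4120
Φ⁻¹(H) = 0.7144
Φ⁻¹(FA) = -0.2224
ln β = −½·[z(H)² − z(FA)²] = −0.5 × (0.5104 − 0.0495) = -0.23045

ln β = -0.230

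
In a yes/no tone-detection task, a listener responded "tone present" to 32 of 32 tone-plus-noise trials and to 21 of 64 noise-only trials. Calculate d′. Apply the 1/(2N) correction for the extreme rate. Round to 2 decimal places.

The hit rate is 32/32 = 1, so apply the 1/(2N) correction: H → 1 − 1/(2·32) = 0.98438.
z(H) = z(0.98438) = 2.154
z(FA) = z(0.32812) = -0.445
d' = 2.154 − (-0.445) = 2.599

d′ = 2.60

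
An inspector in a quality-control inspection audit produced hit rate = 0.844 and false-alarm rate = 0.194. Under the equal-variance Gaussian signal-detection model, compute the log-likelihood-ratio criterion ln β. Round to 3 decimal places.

ln β = -0.138

Φ⁻¹(H) = Φ⁻¹(0.844) = 1.0110
Φ⁻¹(FA) = Φ⁻¹(0.194) = -0.8633
ln β = −½·[z(H)² − z(FA)²] = −0.5 × (1.0221 − 0.7453) = -0.1384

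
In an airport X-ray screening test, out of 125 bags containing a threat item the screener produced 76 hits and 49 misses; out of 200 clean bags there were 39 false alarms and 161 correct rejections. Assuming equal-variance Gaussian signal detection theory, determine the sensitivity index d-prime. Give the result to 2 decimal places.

d-prime = 1.13

H = 76/125 = 0.6080
FA = 39/200 = 0.1950
z(H) = z(0.6080) = 0.274
z(FA) = z(0.1950) = -0.860
d' = z(H) − z(FA) = 0.274 − (-0.860) = 1.134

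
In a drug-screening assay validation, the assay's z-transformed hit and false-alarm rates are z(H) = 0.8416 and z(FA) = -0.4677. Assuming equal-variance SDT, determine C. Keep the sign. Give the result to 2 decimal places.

C = -0.19

c = −½·[z(H) + z(FA)] = −½·(0.8416 + (-0.4677)) = -0.18695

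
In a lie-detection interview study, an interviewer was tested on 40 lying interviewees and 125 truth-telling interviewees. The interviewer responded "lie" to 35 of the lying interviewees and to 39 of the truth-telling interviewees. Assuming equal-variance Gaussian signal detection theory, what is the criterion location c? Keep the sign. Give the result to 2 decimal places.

H = 35/40 = 0.8750
FA = 39/125 = 0.3120
Φ⁻¹(0.8750) = 1.150, Φ⁻¹(0.3120) = -0.490
c = −½·[z(H) + z(FA)] = −0.5 × (1.150 + (-0.490)) = -0.330
c < 0: the interviewer has a liberal response bias.

c = -0.33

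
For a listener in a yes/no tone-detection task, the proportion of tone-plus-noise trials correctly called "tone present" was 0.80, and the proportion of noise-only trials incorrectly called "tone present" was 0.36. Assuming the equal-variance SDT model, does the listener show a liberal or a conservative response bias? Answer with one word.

liberal

z(H) = 0.842, z(FA) = -0.358
c = −½·(z(H) + z(FA)) = -0.242
c < 0 → liberal criterion (biased toward responding “yes”).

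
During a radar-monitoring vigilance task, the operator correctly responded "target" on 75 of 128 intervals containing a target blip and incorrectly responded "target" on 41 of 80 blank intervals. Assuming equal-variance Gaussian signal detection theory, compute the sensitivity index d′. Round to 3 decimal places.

d′ = 0.186

H = 75/128 = 0.5859
FA = 41/80 = 0.5125
z(H) = z(0.5859) = 0.2170
z(FA) = z(0.5125) = 0.0313
d' = z(H) − z(FA) = 0.2170 − 0.0313 = 0.1857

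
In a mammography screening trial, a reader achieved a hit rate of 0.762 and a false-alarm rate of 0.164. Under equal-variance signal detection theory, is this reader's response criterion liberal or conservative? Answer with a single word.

conservative

z(H) = 0.713, z(FA) = -0.978
c = −½·(z(H) + z(FA)) = 0.1325
c > 0 → conservative criterion (biased toward responding “no”).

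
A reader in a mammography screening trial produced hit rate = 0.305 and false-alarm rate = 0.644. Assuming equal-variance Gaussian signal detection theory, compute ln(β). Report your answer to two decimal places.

z(H) = z(0.305) = -0.510
z(FA) = z(0.644) = 0.369
ln β = −½·[z(H)² − z(FA)²] = −0.5 × (0.260 − 0.136) = -0.062

ln β = -0.06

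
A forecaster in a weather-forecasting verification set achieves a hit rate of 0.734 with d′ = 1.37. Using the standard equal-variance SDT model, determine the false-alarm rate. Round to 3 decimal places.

false-alarm rate = 0.228

z(hit rate) = z(0.734) = 0.6250
z(FA) = z(H) − d' = 0.6250 − 1.37 = -0.7450
false-alarm rate = Φ(-0.7450) = 0.2281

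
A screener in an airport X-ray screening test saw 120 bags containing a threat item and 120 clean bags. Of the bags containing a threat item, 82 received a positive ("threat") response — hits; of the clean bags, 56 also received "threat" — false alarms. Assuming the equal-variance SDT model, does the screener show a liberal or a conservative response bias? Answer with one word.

liberal

z(H) = 0.477, z(FA) = -0.084
c = −½·(z(H) + z(FA)) = -0.1965
c < 0 → liberal criterion (biased toward responding “yes”).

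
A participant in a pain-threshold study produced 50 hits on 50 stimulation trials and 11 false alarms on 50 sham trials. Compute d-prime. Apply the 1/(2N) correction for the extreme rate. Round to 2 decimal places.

d-prime = 3.10

The hit rate is 50/50 = 1, so apply the 1/(2N) correction: H → 1 − 1/(2·50) = 0.99000.
z(H) = z(0.99000) = 2.326
z(FA) = z(0.22000) = -0.772
d' = 2.326 − (-0.772) = 3.098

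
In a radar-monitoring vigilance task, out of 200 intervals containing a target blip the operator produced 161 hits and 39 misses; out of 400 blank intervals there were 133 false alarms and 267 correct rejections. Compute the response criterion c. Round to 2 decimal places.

c = -0.21

H = 161/200 = 0.8050
FA = 133/400 = 0.3325
z(H) = z(0.8050) = 0.8596
z(FA) = z(0.3325) = -0.4330
c = −½·[z(H) + z(FA)] = −0.5 × (0.8596 + (-0.4330)) = -0.2133
c < 0: the operator has a liberal response bias.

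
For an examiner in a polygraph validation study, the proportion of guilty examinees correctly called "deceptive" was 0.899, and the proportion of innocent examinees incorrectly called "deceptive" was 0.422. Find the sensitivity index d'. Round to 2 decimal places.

Φ⁻¹(H) = 1.276
Φ⁻¹(FA) = -0.197
d' = z(H) − z(FA) = 1.276 − (-0.197) = 1.473

d' = 1.47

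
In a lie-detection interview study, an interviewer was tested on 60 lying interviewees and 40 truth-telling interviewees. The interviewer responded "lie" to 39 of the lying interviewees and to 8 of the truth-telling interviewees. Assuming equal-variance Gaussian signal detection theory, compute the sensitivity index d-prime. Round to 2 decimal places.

d-prime = 1.23

H = 39/60 = 0.6500
FA = 8/40 = 0.2000
z(H) = 0.385
z(FA) = -0.842
d' = z(H) − z(FA) = 0.385 − (-0.842) = 1.227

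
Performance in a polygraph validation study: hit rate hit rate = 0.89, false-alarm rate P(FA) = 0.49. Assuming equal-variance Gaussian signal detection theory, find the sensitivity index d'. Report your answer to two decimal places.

z(0.89) = 1.227, z(0.49) = -0.025
d' = z(H) − z(FA) = 1.227 − (-0.025) = 1.252

d' = 1.25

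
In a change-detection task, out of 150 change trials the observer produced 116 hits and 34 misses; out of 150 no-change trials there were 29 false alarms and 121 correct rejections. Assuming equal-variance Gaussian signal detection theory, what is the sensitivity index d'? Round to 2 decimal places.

H = 116/150 = 0.7733
FA = 29/150 = 0.1933
z(H) = 0.750
z(FA) = -0.866
d' = z(H) − z(FA) = 0.750 − (-0.866) = 1.616

d' = 1.62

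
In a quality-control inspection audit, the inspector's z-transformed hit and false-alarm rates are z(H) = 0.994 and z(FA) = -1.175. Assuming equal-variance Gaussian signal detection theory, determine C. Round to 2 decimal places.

C = 0.09

c = −½·[z(H) + z(FA)] = −½·(0.994 + (-1.175)) = 0.0905
c > 0: the inspector has a conservative response bias.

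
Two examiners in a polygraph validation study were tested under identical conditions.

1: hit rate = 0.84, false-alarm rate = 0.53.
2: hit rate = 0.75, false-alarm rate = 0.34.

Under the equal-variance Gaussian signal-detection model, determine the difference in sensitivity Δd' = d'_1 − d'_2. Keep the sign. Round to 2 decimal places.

Δd' = -0.17

1: z(0.84) = 0.994, z(0.53) = 0.075, d' = 0.919
2: z(0.75) = 0.674, z(0.34) = -0.412, d' = 1.086
Δd' = d'_1 − d'_2 = 0.919 − 1.086 = -0.167
2 has the higher sensitivity.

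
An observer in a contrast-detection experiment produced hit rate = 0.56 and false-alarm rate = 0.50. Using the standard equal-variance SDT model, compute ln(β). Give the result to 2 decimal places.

z(H) = z(0.56) = 0.151
z(FA) = z(0.50) = 0.000
ln β = −½·[z(H)² − z(FA)²] = −0.5 × (0.023 − 0.000) = -0.0115

ln β = -0.01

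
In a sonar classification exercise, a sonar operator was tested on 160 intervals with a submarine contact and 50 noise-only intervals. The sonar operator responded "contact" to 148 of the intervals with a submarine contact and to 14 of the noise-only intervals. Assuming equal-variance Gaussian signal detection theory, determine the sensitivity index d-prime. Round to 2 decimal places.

H = 148/160 = 0.9250
FA = 14/50 = 0.2800
z(H) = z(0.9250) = 1.4395
z(FA) = z(0.2800) = -0.5828
d' = z(H) − z(FA) = 1.4395 − (-0.5828) = 2.0223

d-prime = 2.02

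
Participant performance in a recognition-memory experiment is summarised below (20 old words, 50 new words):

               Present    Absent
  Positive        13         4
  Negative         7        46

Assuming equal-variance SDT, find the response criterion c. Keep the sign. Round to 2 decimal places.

c = 0.51

H = 13/20 = 0.6500
FA = 4/50 = 0.0800
Φ⁻¹(H) = Φ⁻¹(0.6500) = 0.3853
Φ⁻¹(FA) = Φ⁻¹(0.0800) = -1.4051
c = −½·[z(H) + z(FA)] = −0.5 × (0.3853 + (-1.4051)) = 0.5099
c > 0: the participant has a conservative response bias.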